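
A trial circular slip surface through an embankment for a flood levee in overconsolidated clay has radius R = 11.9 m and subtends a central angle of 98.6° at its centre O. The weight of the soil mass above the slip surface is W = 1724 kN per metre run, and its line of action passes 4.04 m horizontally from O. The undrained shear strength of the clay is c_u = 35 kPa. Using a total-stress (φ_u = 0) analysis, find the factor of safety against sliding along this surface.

FS = 1.22

Taking moments about the centre O, the resisting moment is provided by the undrained shear strength acting along the arc:
Arc length L_a = R·θ = 11.9·(98.6°·π/180) = 11.9·1.7209 = 20.48 m
M_R = c_u·L_a·R = 35·20.48·11.9 = 8529.4 kN·m/m
M_D = W·d = 1724·4.04 = 6965.0 kN·m/m
FS = M_R / M_D = 8529.4 / 6965.0 = 1.225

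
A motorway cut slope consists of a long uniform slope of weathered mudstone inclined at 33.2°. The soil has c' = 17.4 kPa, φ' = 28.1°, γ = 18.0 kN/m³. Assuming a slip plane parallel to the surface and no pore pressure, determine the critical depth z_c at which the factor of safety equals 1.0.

z_c = 11.46 m

Setting FS = 1.00 in FS = [c' + γz cos²β tanφ'] / [γz sinβ cosβ] and solving for z:
z = c' / [γ cosβ (FS·sinβ − cosβ·tanφ')]
  = 17.4 / [18.0·cos33.2°·(1.00·sin33.2° − cos33.2°·tan28.1°)]
  = 17.4 / [18.0·0.8368·(1.00·0.5476 − 0.8368·0.5340)]
  = 17.4 / 1.5178 = 11.464 m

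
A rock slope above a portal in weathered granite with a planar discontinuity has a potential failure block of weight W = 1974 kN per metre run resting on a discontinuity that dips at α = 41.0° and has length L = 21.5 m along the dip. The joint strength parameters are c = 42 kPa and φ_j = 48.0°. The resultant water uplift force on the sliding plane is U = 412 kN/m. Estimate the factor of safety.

Resolving the block weight along and normal to the plane and applying the Mohr–Coulomb strength on the joint:
N' = W cosα − U = 1974·cos41.0° − 412 = 1077.8 kN/m
Driving force T = W sinα = 1974·sin41.0° = 1295.1 kN/m
Resisting force R = c·L + N'·tanφ_j = 42·21.5 + 1077.8·tan48.0° = 903.0 + 1197.0 = 2100.0 kN/m
FS = R / T = 2100.0 / 1295.1 = 1.622

FS = 1.62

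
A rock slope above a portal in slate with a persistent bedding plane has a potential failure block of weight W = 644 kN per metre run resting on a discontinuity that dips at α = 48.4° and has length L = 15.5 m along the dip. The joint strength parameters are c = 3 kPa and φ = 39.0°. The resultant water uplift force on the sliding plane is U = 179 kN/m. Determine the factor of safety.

Resolving the block weight along and normal to the plane and applying the Mohr–Coulomb strength on the joint:
N' = W cosα − U = 644·cos48.4° − 179 = 248.6 kN/m
Driving force T = W sinα = 644·sin48.4° = 481.6 kN/m
Resisting force R = c·L + N'·tanφ = 3·15.5 + 248.6·tan39.0° = 46.5 + 201.3 = 247.8 kN/m
FS = R / T = 247.8 / 481.6 = 0.515

FS = 0.51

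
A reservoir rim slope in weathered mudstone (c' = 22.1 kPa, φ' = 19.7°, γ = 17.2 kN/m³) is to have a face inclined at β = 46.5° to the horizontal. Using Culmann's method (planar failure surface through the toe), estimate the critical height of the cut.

H_c = 32.68 m

Culmann's analysis gives the critical failure plane at α_cr = (β + φ')/2 = (46.5 + 19.7)/2 = 33.1°, and the critical height
H_c = (4c'/γ) · sinβ cosφ' / [1 − cos(β − φ')]
    = (4·22.1/17.2) · sin46.5°·cos19.7° / [1 − cos(26.8°)]
    = 5.140 · 0.7254·0.9415 / [1 − 0.8926]
    = 5.140 · 0.6829 / 0.1074
    = 32.68 m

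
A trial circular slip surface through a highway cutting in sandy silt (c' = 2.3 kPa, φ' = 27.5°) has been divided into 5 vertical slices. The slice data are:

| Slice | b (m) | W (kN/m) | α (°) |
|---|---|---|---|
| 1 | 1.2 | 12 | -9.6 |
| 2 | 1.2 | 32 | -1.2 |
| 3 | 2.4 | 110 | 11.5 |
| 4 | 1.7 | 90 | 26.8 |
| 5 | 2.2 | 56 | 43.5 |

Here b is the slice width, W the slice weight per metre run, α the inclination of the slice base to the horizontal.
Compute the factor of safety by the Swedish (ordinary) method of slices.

Ordinary method of slices: FS = Σ[c'·Δl_i + (W_i cosα_i)·tanφ'] / Σ W_i sinα_i, with Δl_i = b_i / cosα_i.
Slice 1: Δl = 1.2/cos(-9.6°) = 1.217 m; N'_1 = 12·cos(-9.6°) = 11.8; c'Δl = 2.80; W sinα = -2.0
Slice 2: Δl = 1.2/cos(-1.2°) = 1.200 m; N'_2 = 32·cos(-1.2°) = 32.0; c'Δl = 2.76; W sinα = -0.7
Slice 3: Δl = 2.4/cos11.5° = 2.449 m; N'_3 = 110·cos11.5° = 107.8; c'Δl = 5.63; W sinα = 21.9
Slice 4: Δl = 1.7/cos26.8° = 1.905 m; N'_4 = 90·cos26.8° = 80.3; c'Δl = 4.38; W sinα = 40.6
Slice 5: Δl = 2.2/cos43.5° = 3.033 m; N'_5 = 56·cos43.5° = 40.6; c'Δl = 6.98; W sinα = 38.5
Σc'Δl = 22.5 kN/m; ΣN' = 272.6 kN/m; ΣW sinα = 98.4 kN/m
Resisting = 22.5 + 272.6·tan27.5° = 22.5 + 141.9 = 164.4 kN/m
FS = 164.4 / 98.4 = 1.671

FS = 1.67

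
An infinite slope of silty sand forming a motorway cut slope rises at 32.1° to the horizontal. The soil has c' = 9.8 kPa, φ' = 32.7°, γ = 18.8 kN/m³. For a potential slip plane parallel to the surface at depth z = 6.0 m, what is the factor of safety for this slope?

FS = 1.22

For an infinite slope with a slip plane parallel to the surface (no pore pressure): FS = [c' + γz cos²β tanφ'] / [γz sinβ cosβ].
γz = 18.8·6.0 = 112.80 kN/m²
Numerator = 9.8 + 112.80·cos²32.1°·tan32.7° = 9.8 + 112.80·0.7176·0.6420 = 61.767 kPa
Denominator = 112.80·sin32.1°·cos32.1° = 112.80·0.5314·0.8471 = 50.778 kPa
FS = 61.767 / 50.778 = 1.216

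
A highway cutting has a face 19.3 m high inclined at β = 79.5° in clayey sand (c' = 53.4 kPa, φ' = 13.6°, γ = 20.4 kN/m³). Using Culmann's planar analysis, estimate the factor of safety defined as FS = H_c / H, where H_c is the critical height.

H_c = (4c'/γ) · sinβ cosφ' / [1 − cos(β − φ')]
    = (4·53.4/20.4) · sin79.5°·cos13.6° / [1 − cos65.9°]
    = 10.471 · 0.9557 / 0.5917 = 16.91 m
FS = H_c / H = 16.91 / 19.3 = 0.876

FS = 0.88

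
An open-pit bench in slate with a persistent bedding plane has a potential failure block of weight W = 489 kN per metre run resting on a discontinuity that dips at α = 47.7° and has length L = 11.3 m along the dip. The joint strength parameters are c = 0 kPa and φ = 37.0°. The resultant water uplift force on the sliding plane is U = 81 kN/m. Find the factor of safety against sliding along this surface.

FS = 0.52

Resolving the block weight along and normal to the plane and applying the Mohr–Coulomb strength on the joint:
N' = W cosα − U = 489·cos47.7° − 81 = 248.1 kN/m
Driving force T = W sinα = 489·sin47.7° = 361.7 kN/m
Resisting force R = c·L + N'·tanφ = 0·11.3 + 248.1·tan37.0° = 0.0 + 187.0 = 187.0 kN/m
FS = R / T = 187.0 / 361.7 = 0.517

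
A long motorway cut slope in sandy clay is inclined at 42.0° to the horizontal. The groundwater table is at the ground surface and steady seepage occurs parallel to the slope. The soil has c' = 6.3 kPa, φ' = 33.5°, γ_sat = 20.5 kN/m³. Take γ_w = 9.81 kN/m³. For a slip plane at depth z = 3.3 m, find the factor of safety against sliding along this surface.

With seepage parallel to the slope and the water table at the surface, the effective normal stress on the slip plane uses the buoyant unit weight γ' = γ_sat − γ_w while the driving shear stress uses γ_sat:
FS = [c' + γ' z cos²β tanφ'] / [γ_sat z sinβ cosβ]
γ' = 20.5 − 9.81 = 10.69 kN/m³
Numerator = 6.3 + 10.69·3.3·cos²42.0°·tan33.5° = 6.3 + 10.69·3.3·0.5523·0.6619 = 19.195 kPa
Denominator = 20.5·3.3·sin42.0°·cos42.0° = 20.5·3.3·0.6691·0.7431 = 33.640 kPa
FS = 19.195 / 33.640 = 0.571

FS = 0.57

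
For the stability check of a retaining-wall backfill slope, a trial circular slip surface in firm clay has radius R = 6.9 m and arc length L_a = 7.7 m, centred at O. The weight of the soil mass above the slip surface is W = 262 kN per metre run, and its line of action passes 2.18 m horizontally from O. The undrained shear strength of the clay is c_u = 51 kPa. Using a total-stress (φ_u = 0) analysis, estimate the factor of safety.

FS = 4.74

Taking moments about the centre O, the resisting moment is provided by the undrained shear strength acting along the arc:
M_R = c_u·L_a·R = 51·7.70·6.9 = 2709.6 kN·m/m
M_D = W·d = 262·2.18 = 571.2 kN·m/m
FS = M_R / M_D = 2709.6 / 571.2 = 4.744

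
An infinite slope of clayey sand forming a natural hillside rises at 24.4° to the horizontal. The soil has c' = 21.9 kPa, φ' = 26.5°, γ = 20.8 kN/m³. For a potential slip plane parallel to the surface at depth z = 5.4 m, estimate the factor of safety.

For an infinite slope with a slip plane parallel to the surface (no pore pressure): FS = [c' + γz cos²β tanφ'] / [γz sinβ cosβ].
γz = 20.8·5.4 = 112.32 kN/m²
Numerator = 21.9 + 112.32·cos²24.4°·tan26.5° = 21.9 + 112.32·0.8293·0.4986 = 68.344 kPa
Denominator = 112.32·sin24.4°·cos24.4° = 112.32·0.4131·0.9107 = 42.256 kPa
FS = 68.344 / 42.256 = 1.617

FS = 1.62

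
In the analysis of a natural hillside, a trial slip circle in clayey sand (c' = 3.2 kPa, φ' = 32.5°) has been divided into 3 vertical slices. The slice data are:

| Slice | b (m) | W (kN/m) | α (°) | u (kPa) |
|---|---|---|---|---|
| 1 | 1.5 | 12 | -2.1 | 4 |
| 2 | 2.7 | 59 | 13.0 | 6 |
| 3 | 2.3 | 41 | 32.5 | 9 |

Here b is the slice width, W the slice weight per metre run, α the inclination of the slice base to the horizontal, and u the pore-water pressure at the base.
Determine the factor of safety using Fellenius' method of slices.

Ordinary method of slices: FS = Σ[c'·Δl_i + (W_i cosα_i − u_i·Δl_i)·tanφ'] / Σ W_i sinα_i, with Δl_i = b_i / cosα_i.
Slice 1: Δl = 1.5/cos(-2.1°) = 1.501 m; N'_1 = 12·cos(-2.1°) − 4·1.501 = 6.0; c'Δl = 4.80; W sinα = -0.4
Slice 2: Δl = 2.7/cos13.0° = 2.771 m; N'_2 = 59·cos13.0° − 6·2.771 = 40.9; c'Δl = 8.87; W sinα = 13.3
Slice 3: Δl = 2.3/cos32.5° = 2.727 m; N'_3 = 41·cos32.5° − 9·2.727 = 10.0; c'Δl = 8.73; W sinα = 22.0
Σc'Δl = 22.4 kN/m; ΣN' = 56.9 kN/m; ΣW sinα = 34.9 kN/m
Resisting = 22.4 + 56.9·tan32.5° = 22.4 + 36.2 = 58.6 kN/m
FS = 58.6 / 34.9 = 1.682

FS = 1.68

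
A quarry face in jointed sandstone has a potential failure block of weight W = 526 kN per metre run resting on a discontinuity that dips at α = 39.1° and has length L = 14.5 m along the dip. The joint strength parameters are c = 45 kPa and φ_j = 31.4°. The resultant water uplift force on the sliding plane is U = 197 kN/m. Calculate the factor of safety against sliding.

Resolving the block weight along and normal to the plane and applying the Mohr–Coulomb strength on the joint:
N' = W cosα − U = 526·cos39.1° − 197 = 211.2 kN/m
Driving force T = W sinα = 526·sin39.1° = 331.7 kN/m
Resisting force R = c·L + N'·tanφ_j = 45·14.5 + 211.2·tan31.4° = 652.5 + 128.9 = 781.4 kN/m
FS = R / T = 781.4 / 331.7 = 2.356

FS = 2.36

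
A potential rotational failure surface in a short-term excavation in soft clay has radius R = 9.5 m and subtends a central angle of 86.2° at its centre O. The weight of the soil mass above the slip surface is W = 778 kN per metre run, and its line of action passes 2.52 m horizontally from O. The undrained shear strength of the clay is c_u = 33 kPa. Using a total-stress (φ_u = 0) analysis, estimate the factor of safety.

Taking moments about the centre O, the resisting moment is provided by the undrained shear strength acting along the arc:
Arc length L_a = R·θ = 9.5·(86.2°·π/180) = 9.5·1.5045 = 14.29 m
M_R = c_u·L_a·R = 33·14.29·9.5 = 4480.7 kN·m/m
M_D = W·d = 778·2.52 = 1960.6 kN·m/m
FS = M_R / M_D = 4480.7 / 1960.6 = 2.285

FS = 2.29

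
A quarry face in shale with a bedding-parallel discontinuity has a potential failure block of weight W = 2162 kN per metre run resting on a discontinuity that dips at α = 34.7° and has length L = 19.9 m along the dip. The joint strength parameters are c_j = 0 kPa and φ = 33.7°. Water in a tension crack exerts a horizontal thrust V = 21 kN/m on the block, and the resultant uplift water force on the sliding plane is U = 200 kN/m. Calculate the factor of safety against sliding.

FS = 0.84

Resolving the block weight along and normal to the plane and applying the Mohr–Coulomb strength on the joint:
N' = W cosα − U − V sinα = 2162·cos34.7° − 200 − 21·sin34.7° = 1565.5 kN/m
Driving force T = W sinα + V cosα = 2162·sin34.7° + 21·cos34.7° = 1248.0 kN/m
Resisting force R = c_j·L + N'·tanφ = 0·19.9 + 1565.5·tan33.7° = 0.0 + 1044.1 = 1044.1 kN/m
FS = R / T = 1044.1 / 1248.0 = 0.837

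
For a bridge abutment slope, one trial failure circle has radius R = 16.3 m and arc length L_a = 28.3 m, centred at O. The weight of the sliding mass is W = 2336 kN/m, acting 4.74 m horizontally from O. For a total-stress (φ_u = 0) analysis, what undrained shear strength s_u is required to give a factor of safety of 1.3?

FS = s_u·L_a·R / (W·d), so s_u = FS·W·d / (L_a·R).
s_u = 1.3·2336·4.74 / (28.30·16.3) = 14394.4 / 461.29 = 31.20 kPa

s_u = 31.2 kPa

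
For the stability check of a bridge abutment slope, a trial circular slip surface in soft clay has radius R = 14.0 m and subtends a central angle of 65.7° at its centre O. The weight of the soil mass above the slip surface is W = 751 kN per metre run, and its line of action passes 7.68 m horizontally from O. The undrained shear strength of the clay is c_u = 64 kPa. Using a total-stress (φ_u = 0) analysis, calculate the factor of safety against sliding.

Taking moments about the centre O, the resisting moment is provided by the undrained shear strength acting along the arc:
Arc length L_a = R·θ = 14.0·(65.7°·π/180) = 14.0·1.1467 = 16.05 m
M_R = c_u·L_a·R = 64·16.05·14.0 = 14384.0 kN·m/m
M_D = W·d = 751·7.68 = 5767.7 kN·m/m
FS = M_R / M_D = 14384.0 / 5767.7 = 2.494

FS = 2.49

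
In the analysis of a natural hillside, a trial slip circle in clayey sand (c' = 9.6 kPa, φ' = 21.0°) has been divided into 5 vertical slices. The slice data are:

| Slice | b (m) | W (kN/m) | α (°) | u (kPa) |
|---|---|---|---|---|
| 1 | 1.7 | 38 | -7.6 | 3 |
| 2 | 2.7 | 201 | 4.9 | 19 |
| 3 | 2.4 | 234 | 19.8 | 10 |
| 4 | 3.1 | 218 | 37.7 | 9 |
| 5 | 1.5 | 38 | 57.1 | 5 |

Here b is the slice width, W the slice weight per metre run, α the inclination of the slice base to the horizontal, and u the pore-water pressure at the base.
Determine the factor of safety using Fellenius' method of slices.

FS = 1.29

Ordinary method of slices: FS = Σ[c'·Δl_i + (W_i cosα_i − u_i·Δl_i)·tanφ'] / Σ W_i sinα_i, with Δl_i = b_i / cosα_i.
Slice 1: Δl = 1.7/cos(-7.6°) = 1.715 m; N'_1 = 38·cos(-7.6°) − 3·1.715 = 32.5; c'Δl = 16.46; W sinα = -5.0
Slice 2: Δl = 2.7/cos4.9° = 2.710 m; N'_2 = 201·cos4.9° − 19·2.710 = 148.8; c'Δl = 26.02; W sinα = 17.2
Slice 3: Δl = 2.4/cos19.8° = 2.551 m; N'_3 = 234·cos19.8° − 10·2.551 = 194.7; c'Δl = 24.49; W sinα = 79.3
Slice 4: Δl = 3.1/cos37.7° = 3.918 m; N'_4 = 218·cos37.7° − 9·3.918 = 137.2; c'Δl = 37.61; W sinα = 133.3
Slice 5: Δl = 1.5/cos57.1° = 2.762 m; N'_5 = 38·cos57.1° − 5·2.762 = 6.8; c'Δl = 26.51; W sinα = 31.9
Σc'Δl = 131.1 kN/m; ΣN' = 520.0 kN/m; ΣW sinα = 256.6 kN/m
Resisting = 131.1 + 520.0·tan21.0° = 131.1 + 199.6 = 330.7 kN/m
FS = 330.7 / 256.6 = 1.289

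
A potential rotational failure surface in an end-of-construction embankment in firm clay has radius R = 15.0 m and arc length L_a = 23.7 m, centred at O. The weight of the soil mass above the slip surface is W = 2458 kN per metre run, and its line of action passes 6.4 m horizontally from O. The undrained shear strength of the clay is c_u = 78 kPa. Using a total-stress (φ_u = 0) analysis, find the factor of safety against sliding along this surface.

Taking moments about the centre O, the resisting moment is provided by the undrained shear strength acting along the arc:
M_R = c_u·L_a·R = 78·23.70·15.0 = 27729.0 kN·m/m
M_D = W·d = 2458·6.4 = 15731.2 kN·m/m
FS = M_R / M_D = 27729.0 / 15731.2 = 1.763

FS = 1.76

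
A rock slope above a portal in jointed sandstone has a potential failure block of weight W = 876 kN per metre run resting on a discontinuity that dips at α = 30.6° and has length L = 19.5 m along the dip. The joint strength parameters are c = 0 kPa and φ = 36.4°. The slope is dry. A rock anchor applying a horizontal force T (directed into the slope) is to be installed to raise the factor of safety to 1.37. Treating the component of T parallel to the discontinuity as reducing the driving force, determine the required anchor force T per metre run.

T = 35 kN/m

Resolving forces along and normal to the sliding plane, with the horizontal anchor force T adding T·sinα to the effective normal force and T·cosα acting up the plane against the driving force:
FS = [cL + (W cosα + T sinα) tanφ] / [W sinα − T cosα]
Without the anchor: N' = 754.0 kN/m, driving T_d = 445.9 kN/m, resisting R = 0·19.5 + 754.0·tan36.4° = 555.9 kN/m, FS = 1.25.
Setting FS = 1.37 and solving for T:
1.37·(445.9 − T cos30.6°) = 555.9 + T sin30.6°·tan36.4°
T·(sin30.6°·tan36.4° + 1.37·cos30.6°) = 1.37·445.9 − 555.9
T·(0.5090·0.7373 + 1.37·0.8607) = 610.9 − 555.9 = 55.0
T·1.5545 = 55.0
T = 35.4 kN/m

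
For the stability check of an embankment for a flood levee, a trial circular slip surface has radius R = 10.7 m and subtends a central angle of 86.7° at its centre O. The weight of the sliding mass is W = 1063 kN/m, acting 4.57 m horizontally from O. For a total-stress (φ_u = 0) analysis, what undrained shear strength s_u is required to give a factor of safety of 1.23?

s_u = 34.5 kPa

FS = s_u·L_a·R / (W·d), so s_u = FS·W·d / (L_a·R).
Arc length L_a = R·θ = 10.7·(86.7°·π/180) = 10.7·1.5132 = 16.19 m
s_u = 1.23·1063·4.57 / (16.19·10.7) = 5975.2 / 173.25 = 34.49 kPa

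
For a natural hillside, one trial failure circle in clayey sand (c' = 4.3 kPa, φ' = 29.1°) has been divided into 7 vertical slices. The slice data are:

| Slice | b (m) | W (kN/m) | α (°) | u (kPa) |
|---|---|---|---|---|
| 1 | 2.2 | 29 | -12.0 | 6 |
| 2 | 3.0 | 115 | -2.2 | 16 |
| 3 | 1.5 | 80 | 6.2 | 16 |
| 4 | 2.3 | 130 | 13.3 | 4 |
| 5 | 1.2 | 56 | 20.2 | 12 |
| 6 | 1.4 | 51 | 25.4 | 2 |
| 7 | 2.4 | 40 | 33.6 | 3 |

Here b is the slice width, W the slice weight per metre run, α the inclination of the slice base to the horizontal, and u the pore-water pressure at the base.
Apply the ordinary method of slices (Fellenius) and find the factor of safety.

FS = 2.88

Ordinary method of slices: FS = Σ[c'·Δl_i + (W_i cosα_i − u_i·Δl_i)·tanφ'] / Σ W_i sinα_i, with Δl_i = b_i / cosα_i.
Slice 1: Δl = 2.2/cos(-12.0°) = 2.249 m; N'_1 = 29·cos(-12.0°) − 6·2.249 = 14.9; c'Δl = 9.67; W sinα = -6.0
Slice 2: Δl = 3.0/cos(-2.2°) = 3.002 m; N'_2 = 115·cos(-2.2°) − 16·3.002 = 66.9; c'Δl = 12.91; W sinα = -4.4
Slice 3: Δl = 1.5/cos6.2° = 1.509 m; N'_3 = 80·cos6.2° − 16·1.509 = 55.4; c'Δl = 6.49; W sinα = 8.6
Slice 4: Δl = 2.3/cos13.3° = 2.363 m; N'_4 = 130·cos13.3° − 4·2.363 = 117.1; c'Δl = 10.16; W sinα = 29.9
Slice 5: Δl = 1.2/cos20.2° = 1.279 m; N'_5 = 56·cos20.2° − 12·1.279 = 37.2; c'Δl = 5.50; W sinα = 19.3
Slice 6: Δl = 1.4/cos25.4° = 1.550 m; N'_6 = 51·cos25.4° − 2·1.550 = 43.0; c'Δl = 6.66; W sinα = 21.9
Slice 7: Δl = 2.4/cos33.6° = 2.881 m; N'_7 = 40·cos33.6° − 3·2.881 = 24.7; c'Δl = 12.39; W sinα = 22.1
Σc'Δl = 63.8 kN/m; ΣN' = 359.1 kN/m; ΣW sinα = 91.5 kN/m
Resisting = 63.8 + 359.1·tan29.1° = 63.8 + 199.8 = 263.6 kN/m
FS = 263.6 / 91.5 = 2.883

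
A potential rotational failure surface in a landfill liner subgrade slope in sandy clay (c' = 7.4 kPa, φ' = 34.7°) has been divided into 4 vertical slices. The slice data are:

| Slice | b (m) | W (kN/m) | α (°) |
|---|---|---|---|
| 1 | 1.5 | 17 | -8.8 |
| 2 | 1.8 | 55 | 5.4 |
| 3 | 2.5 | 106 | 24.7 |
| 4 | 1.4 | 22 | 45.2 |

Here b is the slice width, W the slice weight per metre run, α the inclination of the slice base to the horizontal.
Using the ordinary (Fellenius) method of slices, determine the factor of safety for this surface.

Ordinary method of slices: FS = Σ[c'·Δl_i + (W_i cosα_i)·tanφ'] / Σ W_i sinα_i, with Δl_i = b_i / cosα_i.
Slice 1: Δl = 1.5/cos(-8.8°) = 1.518 m; N'_1 = 17·cos(-8.8°) = 16.8; c'Δl = 11.23; W sinα = -2.6
Slice 2: Δl = 1.8/cos5.4° = 1.808 m; N'_2 = 55·cos5.4° = 54.8; c'Δl = 13.38; W sinα = 5.2
Slice 3: Δl = 2.5/cos24.7° = 2.752 m; N'_3 = 106·cos24.7° = 96.3; c'Δl = 20.36; W sinα = 44.3
Slice 4: Δl = 1.4/cos45.2° = 1.987 m; N'_4 = 22·cos45.2° = 15.5; c'Δl = 14.70; W sinα = 15.6
Σc'Δl = 59.7 kN/m; ΣN' = 183.4 kN/m; ΣW sinα = 62.5 kN/m
Resisting = 59.7 + 183.4·tan34.7° = 59.7 + 127.0 = 186.6 kN/m
FS = 186.6 / 62.5 = 2.987

FS = 2.99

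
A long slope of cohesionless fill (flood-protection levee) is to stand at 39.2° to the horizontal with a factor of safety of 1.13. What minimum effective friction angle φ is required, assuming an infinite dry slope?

φ = 42.7°

FS = tanφ/tanβ ⇒ tanφ = FS · tanβ = 1.13 · tan39.2° = 0.9216
φ = arctan(0.9216) = 42.66°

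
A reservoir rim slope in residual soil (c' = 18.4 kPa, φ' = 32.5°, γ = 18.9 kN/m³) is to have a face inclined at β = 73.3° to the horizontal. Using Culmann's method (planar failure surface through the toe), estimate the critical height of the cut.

Culmann's analysis gives the critical failure plane at α_cr = (β + φ')/2 = (73.3 + 32.5)/2 = 52.9°, and the critical height
H_c = (4c'/γ) · sinβ cosφ' / [1 − cos(β − φ')]
    = (4·18.4/18.9) · sin73.3°·cos32.5° / [1 − cos(40.8°)]
    = 3.894 · 0.9578·0.8434 / [1 − 0.7570]
    = 3.894 · 0.8078 / 0.2430
    = 12.95 m

H_c = 12.95 m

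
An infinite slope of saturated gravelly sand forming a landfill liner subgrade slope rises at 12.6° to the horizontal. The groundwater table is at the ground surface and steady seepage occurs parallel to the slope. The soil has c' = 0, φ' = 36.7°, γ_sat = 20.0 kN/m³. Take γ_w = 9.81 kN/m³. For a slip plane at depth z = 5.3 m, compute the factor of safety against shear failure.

FS = 1.70

With seepage parallel to the slope and the water table at the surface, the effective normal stress on the slip plane uses the buoyant unit weight γ' = γ_sat − γ_w while the driving shear stress uses γ_sat:
FS = [c' + γ' z cos²β tanφ'] / [γ_sat z sinβ cosβ]
(For c' = 0 this reduces to FS = (γ'/γ_sat)·tanφ'/tanβ.)
γ' = 20.0 − 9.81 = 10.19 kN/m³
Numerator = 0.0 + 10.19·5.3·cos²12.6°·tan36.7° = 0.0 + 10.19·5.3·0.9524·0.7454 = 38.340 kPa
Denominator = 20.0·5.3·sin12.6°·cos12.6° = 20.0·5.3·0.2181·0.9759 = 22.566 kPa
FS = 38.340 / 22.566 = 1.699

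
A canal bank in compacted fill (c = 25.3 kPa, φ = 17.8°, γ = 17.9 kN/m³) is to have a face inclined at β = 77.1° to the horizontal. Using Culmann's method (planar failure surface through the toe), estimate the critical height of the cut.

H_c = 10.72 m

Culmann's analysis gives the critical failure plane at α_cr = (β + φ)/2 = (77.1 + 17.8)/2 = 47.4°, and the critical height
H_c = (4c/γ) · sinβ cosφ / [1 − cos(β − φ)]
    = (4·25.3/17.9) · sin77.1°·cos17.8° / [1 − cos(59.3°)]
    = 5.654 · 0.9748·0.9521 / [1 − 0.5105]
    = 5.654 · 0.9281 / 0.4895
    = 10.72 m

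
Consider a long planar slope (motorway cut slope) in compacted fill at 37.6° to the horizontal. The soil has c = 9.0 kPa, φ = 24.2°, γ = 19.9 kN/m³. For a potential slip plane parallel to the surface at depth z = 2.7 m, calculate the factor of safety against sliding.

FS = 0.93

For an infinite slope with a slip plane parallel to the surface (no pore pressure): FS = [c + γz cos²β tanφ] / [γz sinβ cosβ].
γz = 19.9·2.7 = 53.73 kN/m²
Numerator = 9.0 + 53.73·cos²37.6°·tan24.2° = 9.0 + 53.73·0.6277·0.4494 = 24.158 kPa
Denominator = 53.73·sin37.6°·cos37.6° = 53.73·0.6101·0.7923 = 25.974 kPa
FS = 24.158 / 25.974 = 0.930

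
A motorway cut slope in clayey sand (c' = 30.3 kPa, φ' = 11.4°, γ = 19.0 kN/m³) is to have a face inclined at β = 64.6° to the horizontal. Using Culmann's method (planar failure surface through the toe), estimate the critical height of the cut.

H_c = 14.09 m

Culmann's analysis gives the critical failure plane at α_cr = (β + φ')/2 = (64.6 + 11.4)/2 = 38.0°, and the critical height
H_c = (4c'/γ) · sinβ cosφ' / [1 − cos(β − φ')]
    = (4·30.3/19.0) · sin64.6°·cos11.4° / [1 − cos(53.2°)]
    = 6.379 · 0.9033·0.9803 / [1 − 0.5990]
    = 6.379 · 0.8855 / 0.4010
    = 14.09 m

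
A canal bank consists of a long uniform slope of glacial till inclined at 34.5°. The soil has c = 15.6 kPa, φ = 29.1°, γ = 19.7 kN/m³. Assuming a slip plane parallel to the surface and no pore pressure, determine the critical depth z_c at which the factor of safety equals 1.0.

z_c = 8.92 m

Setting FS = 1.00 in FS = [c + γz cos²β tanφ] / [γz sinβ cosβ] and solving for z:
z = c / [γ cosβ (FS·sinβ − cosβ·tanφ)]
  = 15.6 / [19.7·cos34.5°·(1.00·sin34.5° − cos34.5°·tan29.1°)]
  = 15.6 / [19.7·0.8241·(1.00·0.5664 − 0.8241·0.5566)]
  = 15.6 / 1.7486 = 8.921 m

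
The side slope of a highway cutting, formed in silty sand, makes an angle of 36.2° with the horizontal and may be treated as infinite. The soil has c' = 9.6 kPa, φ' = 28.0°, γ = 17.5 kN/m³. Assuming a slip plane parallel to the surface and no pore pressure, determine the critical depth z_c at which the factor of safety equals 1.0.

z_c = 4.21 m

Setting FS = 1.00 in FS = [c' + γz cos²β tanφ'] / [γz sinβ cosβ] and solving for z:
z = c' / [γ cosβ (FS·sinβ − cosβ·tanφ')]
  = 9.6 / [17.5·cos36.2°·(1.00·sin36.2° − cos36.2°·tan28.0°)]
  = 9.6 / [17.5·0.8070·(1.00·0.5906 − 0.8070·0.5317)]
  = 9.6 / 2.2812 = 4.208 m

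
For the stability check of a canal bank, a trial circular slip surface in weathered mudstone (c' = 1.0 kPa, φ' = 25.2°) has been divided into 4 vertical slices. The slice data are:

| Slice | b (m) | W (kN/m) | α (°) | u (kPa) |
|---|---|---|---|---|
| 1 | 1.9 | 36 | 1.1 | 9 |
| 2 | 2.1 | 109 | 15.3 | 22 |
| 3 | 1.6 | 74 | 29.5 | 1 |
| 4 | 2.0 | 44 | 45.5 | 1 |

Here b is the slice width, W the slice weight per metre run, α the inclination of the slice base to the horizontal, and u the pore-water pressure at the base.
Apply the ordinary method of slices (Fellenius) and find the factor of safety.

Ordinary method of slices: FS = Σ[c'·Δl_i + (W_i cosα_i − u_i·Δl_i)·tanφ'] / Σ W_i sinα_i, with Δl_i = b_i / cosα_i.
Slice 1: Δl = 1.9/cos1.1° = 1.900 m; N'_1 = 36·cos1.1° − 9·1.900 = 18.9; c'Δl = 1.90; W sinα = 0.7
Slice 2: Δl = 2.1/cos15.3° = 2.177 m; N'_2 = 109·cos15.3° − 22·2.177 = 57.2; c'Δl = 2.18; W sinα = 28.8
Slice 3: Δl = 1.6/cos29.5° = 1.838 m; N'_3 = 74·cos29.5° − 1·1.838 = 62.6; c'Δl = 1.84; W sinα = 36.4
Slice 4: Δl = 2.0/cos45.5° = 2.853 m; N'_4 = 44·cos45.5° − 1·2.853 = 28.0; c'Δl = 2.85; W sinα = 31.4
Σc'Δl = 8.8 kN/m; ΣN' = 166.7 kN/m; ΣW sinα = 97.3 kN/m
Resisting = 8.8 + 166.7·tan25.2° = 8.8 + 78.4 = 87.2 kN/m
FS = 87.2 / 97.3 = 0.896

FS = 0.90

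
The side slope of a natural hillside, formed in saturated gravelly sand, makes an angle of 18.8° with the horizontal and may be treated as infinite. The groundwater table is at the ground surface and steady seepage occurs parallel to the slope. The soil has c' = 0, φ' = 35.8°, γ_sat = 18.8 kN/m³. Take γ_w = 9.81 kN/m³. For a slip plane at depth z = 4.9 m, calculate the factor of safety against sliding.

FS = 1.01

With seepage parallel to the slope and the water table at the surface, the effective normal stress on the slip plane uses the buoyant unit weight γ' = γ_sat − γ_w while the driving shear stress uses γ_sat:
FS = [c' + γ' z cos²β tanφ'] / [γ_sat z sinβ cosβ]
(For c' = 0 this reduces to FS = (γ'/γ_sat)·tanφ'/tanβ.)
γ' = 18.8 − 9.81 = 8.99 kN/m³
Numerator = 0.0 + 8.99·4.9·cos²18.8°·tan35.8° = 0.0 + 8.99·4.9·0.8961·0.7212 = 28.471 kPa
Denominator = 18.8·4.9·sin18.8°·cos18.8° = 18.8·4.9·0.3223·0.9466 = 28.103 kPa
FS = 28.471 / 28.103 = 1.013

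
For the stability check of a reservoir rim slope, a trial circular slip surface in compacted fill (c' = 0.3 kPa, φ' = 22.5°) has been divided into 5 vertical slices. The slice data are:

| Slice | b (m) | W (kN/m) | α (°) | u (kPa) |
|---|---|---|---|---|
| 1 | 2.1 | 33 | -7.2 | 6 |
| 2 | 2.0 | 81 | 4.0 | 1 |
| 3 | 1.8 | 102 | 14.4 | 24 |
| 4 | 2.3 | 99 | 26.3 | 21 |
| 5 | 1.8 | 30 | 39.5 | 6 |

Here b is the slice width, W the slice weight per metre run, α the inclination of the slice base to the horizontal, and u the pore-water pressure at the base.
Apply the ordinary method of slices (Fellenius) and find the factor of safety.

Ordinary method of slices: FS = Σ[c'·Δl_i + (W_i cosα_i − u_i·Δl_i)·tanφ'] / Σ W_i sinα_i, with Δl_i = b_i / cosα_i.
Slice 1: Δl = 2.1/cos(-7.2°) = 2.117 m; N'_1 = 33·cos(-7.2°) − 6·2.117 = 20.0; c'Δl = 0.64; W sinα = -4.1
Slice 2: Δl = 2.0/cos4.0° = 2.005 m; N'_2 = 81·cos4.0° − 1·2.005 = 78.8; c'Δl = 0.60; W sinα = 5.7
Slice 3: Δl = 1.8/cos14.4° = 1.858 m; N'_3 = 102·cos14.4° − 24·1.858 = 54.2; c'Δl = 0.56; W sinα = 25.4
Slice 4: Δl = 2.3/cos26.3° = 2.566 m; N'_4 = 99·cos26.3° − 21·2.566 = 34.9; c'Δl = 0.77; W sinα = 43.9
Slice 5: Δl = 1.8/cos39.5° = 2.333 m; N'_5 = 30·cos39.5° − 6·2.333 = 9.2; c'Δl = 0.70; W sinα = 19.1
Σc'Δl = 3.3 kN/m; ΣN' = 197.1 kN/m; ΣW sinα = 89.8 kN/m
Resisting = 3.3 + 197.1·tan22.5° = 3.3 + 81.6 = 84.9 kN/m
FS = 84.9 / 89.8 = 0.945

FS = 0.95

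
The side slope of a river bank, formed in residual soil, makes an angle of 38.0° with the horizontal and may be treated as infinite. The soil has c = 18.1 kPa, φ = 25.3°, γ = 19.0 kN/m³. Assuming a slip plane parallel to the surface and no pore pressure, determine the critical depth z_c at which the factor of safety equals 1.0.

Setting FS = 1.00 in FS = [c + γz cos²β tanφ] / [γz sinβ cosβ] and solving for z:
z = c / [γ cosβ (FS·sinβ − cosβ·tanφ)]
  = 18.1 / [19.0·cos38.0°·(1.00·sin38.0° − cos38.0°·tan25.3°)]
  = 18.1 / [19.0·0.7880·(1.00·0.6157 − 0.7880·0.4727)]
  = 18.1 / 3.6408 = 4.971 m

z_c = 4.97 m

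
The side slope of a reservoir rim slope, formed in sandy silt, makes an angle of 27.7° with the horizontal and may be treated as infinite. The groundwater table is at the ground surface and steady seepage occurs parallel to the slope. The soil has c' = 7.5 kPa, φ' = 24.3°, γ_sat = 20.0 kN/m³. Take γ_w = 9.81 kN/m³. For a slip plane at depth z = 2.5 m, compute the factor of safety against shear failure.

With seepage parallel to the slope and the water table at the surface, the effective normal stress on the slip plane uses the buoyant unit weight γ' = γ_sat − γ_w while the driving shear stress uses γ_sat:
FS = [c' + γ' z cos²β tanφ'] / [γ_sat z sinβ cosβ]
γ' = 20.0 − 9.81 = 10.19 kN/m³
Numerator = 7.5 + 10.19·2.5·cos²27.7°·tan24.3° = 7.5 + 10.19·2.5·0.7839·0.4515 = 16.517 kPa
Denominator = 20.0·2.5·sin27.7°·cos27.7° = 20.0·2.5·0.4648·0.8854 = 20.578 kPa
FS = 16.517 / 20.578 = 0.803

FS = 0.80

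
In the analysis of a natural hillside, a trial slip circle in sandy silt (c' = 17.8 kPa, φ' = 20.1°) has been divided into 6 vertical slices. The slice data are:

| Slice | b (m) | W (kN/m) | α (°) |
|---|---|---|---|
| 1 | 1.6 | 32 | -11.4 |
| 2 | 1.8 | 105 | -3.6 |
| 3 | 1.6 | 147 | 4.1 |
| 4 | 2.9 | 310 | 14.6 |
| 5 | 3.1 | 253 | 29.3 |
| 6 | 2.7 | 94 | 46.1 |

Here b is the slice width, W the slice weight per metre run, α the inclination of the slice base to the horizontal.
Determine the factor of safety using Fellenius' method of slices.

FS = 2.22

Ordinary method of slices: FS = Σ[c'·Δl_i + (W_i cosα_i)·tanφ'] / Σ W_i sinα_i, with Δl_i = b_i / cosα_i.
Slice 1: Δl = 1.6/cos(-11.4°) = 1.632 m; N'_1 = 32·cos(-11.4°) = 31.4; c'Δl = 29.05; W sinα = -6.3
Slice 2: Δl = 1.8/cos(-3.6°) = 1.804 m; N'_2 = 105·cos(-3.6°) = 104.8; c'Δl = 32.10; W sinα = -6.6
Slice 3: Δl = 1.6/cos4.1° = 1.604 m; N'_3 = 147·cos4.1° = 146.6; c'Δl = 28.55; W sinα = 10.5
Slice 4: Δl = 2.9/cos14.6° = 2.997 m; N'_4 = 310·cos14.6° = 300.0; c'Δl = 53.34; W sinα = 78.1
Slice 5: Δl = 3.1/cos29.3° = 3.555 m; N'_5 = 253·cos29.3° = 220.6; c'Δl = 63.27; W sinα = 123.8
Slice 6: Δl = 2.7/cos46.1° = 3.894 m; N'_6 = 94·cos46.1° = 65.2; c'Δl = 69.31; W sinα = 67.7
Σc'Δl = 275.6 kN/m; ΣN' = 868.6 kN/m; ΣW sinα = 267.3 kN/m
Resisting = 275.6 + 868.6·tan20.1° = 275.6 + 317.9 = 593.5 kN/m
FS = 593.5 / 267.3 = 2.221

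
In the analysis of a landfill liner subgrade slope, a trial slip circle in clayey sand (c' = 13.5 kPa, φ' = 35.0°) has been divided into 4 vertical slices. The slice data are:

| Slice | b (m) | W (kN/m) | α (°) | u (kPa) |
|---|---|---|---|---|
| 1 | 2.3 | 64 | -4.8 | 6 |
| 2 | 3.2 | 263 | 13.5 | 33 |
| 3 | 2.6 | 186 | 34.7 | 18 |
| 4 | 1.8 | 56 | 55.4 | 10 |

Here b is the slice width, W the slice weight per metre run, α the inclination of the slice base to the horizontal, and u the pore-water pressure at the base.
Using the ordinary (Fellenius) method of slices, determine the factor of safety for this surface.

FS = 1.76

Ordinary method of slices: FS = Σ[c'·Δl_i + (W_i cosα_i − u_i·Δl_i)·tanφ'] / Σ W_i sinα_i, with Δl_i = b_i / cosα_i.
Slice 1: Δl = 2.3/cos(-4.8°) = 2.308 m; N'_1 = 64·cos(-4.8°) − 6·2.308 = 49.9; c'Δl = 31.16; W sinα = -5.4
Slice 2: Δl = 3.2/cos13.5° = 3.291 m; N'_2 = 263·cos13.5° − 33·3.291 = 147.1; c'Δl = 44.43; W sinα = 61.4
Slice 3: Δl = 2.6/cos34.7° = 3.162 m; N'_3 = 186·cos34.7° − 18·3.162 = 96.0; c'Δl = 42.69; W sinα = 105.9
Slice 4: Δl = 1.8/cos55.4° = 3.170 m; N'_4 = 56·cos55.4° − 10·3.170 = 0.1; c'Δl = 42.79; W sinα = 46.1
Σc'Δl = 161.1 kN/m; ΣN' = 293.2 kN/m; ΣW sinα = 208.0 kN/m
Resisting = 161.1 + 293.2·tan35.0° = 161.1 + 205.3 = 366.3 kN/m
FS = 366.3 / 208.0 = 1.761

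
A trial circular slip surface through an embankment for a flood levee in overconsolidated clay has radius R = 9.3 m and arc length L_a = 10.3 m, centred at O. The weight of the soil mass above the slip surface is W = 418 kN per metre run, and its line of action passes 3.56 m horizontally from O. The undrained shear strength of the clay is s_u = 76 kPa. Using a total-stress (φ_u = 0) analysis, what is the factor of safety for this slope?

Taking moments about the centre O, the resisting moment is provided by the undrained shear strength acting along the arc:
M_R = s_u·L_a·R = 76·10.30·9.3 = 7280.0 kN·m/m
M_D = W·d = 418·3.56 = 1488.1 kN·m/m
FS = M_R / M_D = 7280.0 / 1488.1 = 4.892

FS = 4.89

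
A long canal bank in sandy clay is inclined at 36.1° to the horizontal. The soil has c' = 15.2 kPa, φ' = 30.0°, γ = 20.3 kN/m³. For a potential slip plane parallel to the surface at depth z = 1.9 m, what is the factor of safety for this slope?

For an infinite slope with a slip plane parallel to the surface (no pore pressure): FS = [c' + γz cos²β tanφ'] / [γz sinβ cosβ].
γz = 20.3·1.9 = 38.57 kN/m²
Numerator = 15.2 + 38.57·cos²36.1°·tan30.0° = 15.2 + 38.57·0.6528·0.5774 = 29.738 kPa
Denominator = 38.57·sin36.1°·cos36.1° = 38.57·0.5892·0.8080 = 18.362 kPa
FS = 29.738 / 18.362 = 1.620

FS = 1.62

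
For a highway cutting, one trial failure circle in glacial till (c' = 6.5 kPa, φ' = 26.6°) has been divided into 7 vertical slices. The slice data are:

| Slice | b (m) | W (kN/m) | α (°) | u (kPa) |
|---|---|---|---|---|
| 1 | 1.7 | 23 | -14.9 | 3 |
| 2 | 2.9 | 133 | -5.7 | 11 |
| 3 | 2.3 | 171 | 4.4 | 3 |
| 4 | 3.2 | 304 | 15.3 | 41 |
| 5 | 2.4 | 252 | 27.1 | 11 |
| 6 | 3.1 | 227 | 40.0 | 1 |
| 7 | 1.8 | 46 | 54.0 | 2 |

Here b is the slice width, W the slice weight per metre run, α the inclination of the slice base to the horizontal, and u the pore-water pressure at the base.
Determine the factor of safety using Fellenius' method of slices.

Ordinary method of slices: FS = Σ[c'·Δl_i + (W_i cosα_i − u_i·Δl_i)·tanφ'] / Σ W_i sinα_i, with Δl_i = b_i / cosα_i.
Slice 1: Δl = 1.7/cos(-14.9°) = 1.759 m; N'_1 = 23·cos(-14.9°) − 3·1.759 = 16.9; c'Δl = 11.43; W sinα = -5.9
Slice 2: Δl = 2.9/cos(-5.7°) = 2.914 m; N'_2 = 133·cos(-5.7°) − 11·2.914 = 100.3; c'Δl = 18.94; W sinα = -13.2
Slice 3: Δl = 2.3/cos4.4° = 2.307 m; N'_3 = 171·cos4.4° − 3·2.307 = 163.6; c'Δl = 14.99; W sinα = 13.1
Slice 4: Δl = 3.2/cos15.3° = 3.318 m; N'_4 = 304·cos15.3° − 41·3.318 = 157.2; c'Δl = 21.56; W sinα = 80.2
Slice 5: Δl = 2.4/cos27.1° = 2.696 m; N'_5 = 252·cos27.1° − 11·2.696 = 194.7; c'Δl = 17.52; W sinα = 114.8
Slice 6: Δl = 3.1/cos40.0° = 4.047 m; N'_6 = 227·cos40.0° − 1·4.047 = 169.8; c'Δl = 26.30; W sinα = 145.9
Slice 7: Δl = 1.8/cos54.0° = 3.062 m; N'_7 = 46·cos54.0° − 2·3.062 = 20.9; c'Δl = 19.91; W sinα = 37.2
Σc'Δl = 130.7 kN/m; ΣN' = 823.4 kN/m; ΣW sinα = 372.1 kN/m
Resisting = 130.7 + 823.4·tan26.6° = 130.7 + 412.4 = 543.0 kN/m
FS = 543.0 / 372.1 = 1.459

FS = 1.46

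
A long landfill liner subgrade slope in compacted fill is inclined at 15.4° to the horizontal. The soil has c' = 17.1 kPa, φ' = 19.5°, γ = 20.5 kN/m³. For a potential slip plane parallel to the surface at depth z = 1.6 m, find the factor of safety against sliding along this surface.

For an infinite slope with a slip plane parallel to the surface (no pore pressure): FS = [c' + γz cos²β tanφ'] / [γz sinβ cosβ].
γz = 20.5·1.6 = 32.80 kN/m²
Numerator = 17.1 + 32.80·cos²15.4°·tan19.5° = 17.1 + 32.80·0.9295·0.3541 = 27.896 kPa
Denominator = 32.80·sin15.4°·cos15.4° = 32.80·0.2656·0.9641 = 8.398 kPa
FS = 27.896 / 8.398 = 3.322

FS = 3.32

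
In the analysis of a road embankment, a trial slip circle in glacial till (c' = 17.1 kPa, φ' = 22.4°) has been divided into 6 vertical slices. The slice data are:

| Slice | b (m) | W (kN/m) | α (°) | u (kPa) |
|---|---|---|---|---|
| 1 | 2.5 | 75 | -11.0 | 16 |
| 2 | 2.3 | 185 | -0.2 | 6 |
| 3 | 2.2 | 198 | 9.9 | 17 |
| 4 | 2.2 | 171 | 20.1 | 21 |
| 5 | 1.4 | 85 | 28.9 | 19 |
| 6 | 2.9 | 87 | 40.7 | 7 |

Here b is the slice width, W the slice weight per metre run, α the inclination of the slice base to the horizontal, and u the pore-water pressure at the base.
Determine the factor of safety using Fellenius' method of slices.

FS = 2.75

Ordinary method of slices: FS = Σ[c'·Δl_i + (W_i cosα_i − u_i·Δl_i)·tanφ'] / Σ W_i sinα_i, with Δl_i = b_i / cosα_i.
Slice 1: Δl = 2.5/cos(-11.0°) = 2.547 m; N'_1 = 75·cos(-11.0°) − 16·2.547 = 32.9; c'Δl = 43.55; W sinα = -14.3
Slice 2: Δl = 2.3/cos(-0.2°) = 2.300 m; N'_2 = 185·cos(-0.2°) − 6·2.300 = 171.2; c'Δl = 39.33; W sinα = -0.6
Slice 3: Δl = 2.2/cos9.9° = 2.233 m; N'_3 = 198·cos9.9° − 17·2.233 = 157.1; c'Δl = 38.19; W sinα = 34.0
Slice 4: Δl = 2.2/cos20.1° = 2.343 m; N'_4 = 171·cos20.1° − 21·2.343 = 111.4; c'Δl = 40.06; W sinα = 58.8
Slice 5: Δl = 1.4/cos28.9° = 1.599 m; N'_5 = 85·cos28.9° − 19·1.599 = 44.0; c'Δl = 27.35; W sinα = 41.1
Slice 6: Δl = 2.9/cos40.7° = 3.825 m; N'_6 = 87·cos40.7° − 7·3.825 = 39.2; c'Δl = 65.41; W sinα = 56.7
Σc'Δl = 253.9 kN/m; ΣN' = 555.8 kN/m; ΣW sinα = 175.7 kN/m
Resisting = 253.9 + 555.8·tan22.4° = 253.9 + 229.1 = 483.0 kN/m
FS = 483.0 / 175.7 = 2.749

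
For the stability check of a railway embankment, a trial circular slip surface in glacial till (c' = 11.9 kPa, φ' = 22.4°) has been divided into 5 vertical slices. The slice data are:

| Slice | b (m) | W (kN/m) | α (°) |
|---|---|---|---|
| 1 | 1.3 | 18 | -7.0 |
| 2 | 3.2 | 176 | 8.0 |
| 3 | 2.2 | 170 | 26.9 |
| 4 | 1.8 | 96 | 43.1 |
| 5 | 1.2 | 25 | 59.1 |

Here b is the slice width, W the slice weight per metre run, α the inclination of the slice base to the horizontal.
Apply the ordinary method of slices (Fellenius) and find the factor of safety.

FS = 1.70

Ordinary method of slices: FS = Σ[c'·Δl_i + (W_i cosα_i)·tanφ'] / Σ W_i sinα_i, with Δl_i = b_i / cosα_i.
Slice 1: Δl = 1.3/cos(-7.0°) = 1.310 m; N'_1 = 18·cos(-7.0°) = 17.9; c'Δl = 15.59; W sinα = -2.2
Slice 2: Δl = 3.2/cos8.0° = 3.231 m; N'_2 = 176·cos8.0° = 174.3; c'Δl = 38.45; W sinα = 24.5
Slice 3: Δl = 2.2/cos26.9° = 2.467 m; N'_3 = 170·cos26.9° = 151.6; c'Δl = 29.36; W sinα = 76.9
Slice 4: Δl = 1.8/cos43.1° = 2.465 m; N'_4 = 96·cos43.1° = 70.1; c'Δl = 29.34; W sinα = 65.6
Slice 5: Δl = 1.2/cos59.1° = 2.337 m; N'_5 = 25·cos59.1° = 12.8; c'Δl = 27.81; W sinα = 21.5
Σc'Δl = 140.5 kN/m; ΣN' = 426.7 kN/m; ΣW sinα = 186.3 kN/m
Resisting = 140.5 + 426.7·tan22.4° = 140.5 + 175.9 = 316.4 kN/m
FS = 316.4 / 186.3 = 1.699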